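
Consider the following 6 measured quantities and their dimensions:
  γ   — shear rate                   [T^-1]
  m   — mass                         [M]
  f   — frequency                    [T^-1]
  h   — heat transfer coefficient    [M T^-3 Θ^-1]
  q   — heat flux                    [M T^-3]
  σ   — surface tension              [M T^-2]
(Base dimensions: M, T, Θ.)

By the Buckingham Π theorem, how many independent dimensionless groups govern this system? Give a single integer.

3

Write exponents as rows M,T,Θ / cols γ,m,f,h,q,σ:
  M: [ 0  1  0  1  1  1]
  T: [-1  0 -1 -3 -3 -2]
  Θ: [ 0  0  0 -1  0  0]
Row reduction gives pivot columns γ,m,h; rank = 3
6 vars − rank 3 = 3 Π groups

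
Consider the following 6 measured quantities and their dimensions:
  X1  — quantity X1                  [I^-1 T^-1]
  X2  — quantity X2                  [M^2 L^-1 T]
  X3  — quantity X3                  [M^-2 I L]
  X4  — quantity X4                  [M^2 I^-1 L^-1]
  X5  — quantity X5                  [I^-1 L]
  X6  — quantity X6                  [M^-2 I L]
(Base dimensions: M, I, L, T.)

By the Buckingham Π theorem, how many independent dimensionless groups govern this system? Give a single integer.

Write exponents as rows M,I,L,T / cols X1,X2,X3,X4,X5,X6:
  M: [ 0  2 -2  2  0 -2]
  I: [-1  0  1 -1 -1  1]
  L: [ 0 -1  1 -1  1  1]
  T: [-1  1  0  0  0  0]
Row reduction gives pivot columns X1,X2,X5; rank = 3
6 vars − rank 3 = 3 Π groups

3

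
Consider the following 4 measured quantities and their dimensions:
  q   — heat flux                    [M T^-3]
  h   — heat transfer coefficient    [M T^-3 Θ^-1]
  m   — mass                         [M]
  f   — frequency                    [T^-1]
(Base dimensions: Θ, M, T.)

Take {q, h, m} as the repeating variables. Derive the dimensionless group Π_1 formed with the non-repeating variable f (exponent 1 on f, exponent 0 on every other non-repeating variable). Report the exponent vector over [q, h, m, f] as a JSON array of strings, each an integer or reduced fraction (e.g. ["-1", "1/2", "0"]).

Exponent matrix [Θ,M,T] × [q,h,m,f]:
  Θ: [ 0 -1  0  0]
  M: [ 1  1  1  0]
  T: [-3 -3  0 -1]
RREF → pivots at {q,h,m} ⇒ r = 3
Pivot set = {q,h,m}, free = {f}
RREF:
  r0: [   1    0    0  1/3]
  r1: [   0    1    0    0]
  r2: [   0    0    1 -1/3]
Fix exponent of f at 1; solve each RREF row for its pivot's exponent:
  r0: exp(q) + (1/3)·1 = 0 ⇒ exp(q) = -1/3
  r1: exp(h) + (0)·1 = 0 ⇒ exp(h) = 0
  r2: exp(m) + (-1/3)·1 = 0 ⇒ exp(m) = 1/3
Π_1 = q^(-1/3) · m^(1/3) · f

["-1/3", "0", "1/3", "1"]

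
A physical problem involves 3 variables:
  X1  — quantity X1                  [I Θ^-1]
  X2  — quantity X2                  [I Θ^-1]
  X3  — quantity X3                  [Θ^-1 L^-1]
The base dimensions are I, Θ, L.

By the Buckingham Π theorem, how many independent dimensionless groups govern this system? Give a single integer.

Write exponents as rows I,Θ,L / cols X1,X2,X3:
  I: [ 1  1  0]
  Θ: [-1 -1 -1]
  L: [ 0  0 -1]
Row reduction gives pivot columns X1,X3; rank = 2
n=3, r=2 ⇒ 1 dimensionless group

1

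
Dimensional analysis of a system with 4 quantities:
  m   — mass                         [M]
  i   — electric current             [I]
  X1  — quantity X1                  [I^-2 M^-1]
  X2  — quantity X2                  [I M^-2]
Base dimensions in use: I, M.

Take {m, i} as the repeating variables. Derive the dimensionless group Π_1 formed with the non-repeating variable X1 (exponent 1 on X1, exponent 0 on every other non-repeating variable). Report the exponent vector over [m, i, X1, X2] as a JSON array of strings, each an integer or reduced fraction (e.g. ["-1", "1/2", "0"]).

Exponent matrix [I,M] × [m,i,X1,X2]:
  I: [ 0  1 -2  1]
  M: [ 1  0 -1 -2]
RREF → pivots at {m,i} ⇒ r = 2
Pivot set = {m,i}, free = {X1,X2}
RREF:
  r0: [   1    0   -1   -2]
  r1: [   0    1   -2    1]
Fix exponent of X1 at 1, X2 at 0; solve each RREF row for its pivot's exponent:
  r0: exp(m) + (-1)·1 = 0 ⇒ exp(m) = 1
  r1: exp(i) + (-2)·1 = 0 ⇒ exp(i) = 2
Π_1 = m · i^2 · X1

["1", "2", "1", "0"]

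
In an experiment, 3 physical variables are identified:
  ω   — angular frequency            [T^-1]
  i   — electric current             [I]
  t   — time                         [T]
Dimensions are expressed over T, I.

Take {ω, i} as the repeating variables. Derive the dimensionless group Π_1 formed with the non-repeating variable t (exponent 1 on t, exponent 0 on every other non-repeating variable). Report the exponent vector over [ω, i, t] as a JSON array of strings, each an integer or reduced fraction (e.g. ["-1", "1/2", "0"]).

Exponent matrix [T,I] × [ω,i,t]:
  T: [-1  0  1]
  I: [ 0  1  0]
RREF → pivots at {ω,i} ⇒ r = 2
Pivot set = {ω,i}, free = {t}
RREF:
  r0: [   1    0   -1]
  r1: [   0    1    0]
Fix exponent of t at 1; solve each RREF row for its pivot's exponent:
  r0: exp(ω) + (-1)·1 = 0 ⇒ exp(ω) = 1
  r1: exp(i) + (0)·1 = 0 ⇒ exp(i) = 0
Π_1 = ω · t

["1", "0", "1"]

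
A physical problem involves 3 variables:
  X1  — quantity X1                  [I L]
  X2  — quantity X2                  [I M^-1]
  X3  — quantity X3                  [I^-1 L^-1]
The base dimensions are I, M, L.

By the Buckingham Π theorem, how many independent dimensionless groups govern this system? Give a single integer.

1

Write exponents as rows I,M,L / cols X1,X2,X3:
  I: [ 1  1 -1]
  M: [ 0 -1  0]
  L: [ 1  0 -1]
RREF → pivots at {X1,X2} ⇒ r = 2
Π count = n − r = 3 − 2 = 1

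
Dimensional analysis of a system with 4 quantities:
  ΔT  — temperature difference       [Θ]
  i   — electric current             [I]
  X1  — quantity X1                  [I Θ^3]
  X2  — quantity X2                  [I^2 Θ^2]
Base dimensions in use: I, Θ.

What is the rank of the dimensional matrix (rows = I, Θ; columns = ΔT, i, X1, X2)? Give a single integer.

Write exponents as rows I,Θ / cols ΔT,i,X1,X2:
  I: [ 0  1  1  2]
  Θ: [ 1  0  3  2]
RREF → pivots at {ΔT,i} ⇒ r = 2

2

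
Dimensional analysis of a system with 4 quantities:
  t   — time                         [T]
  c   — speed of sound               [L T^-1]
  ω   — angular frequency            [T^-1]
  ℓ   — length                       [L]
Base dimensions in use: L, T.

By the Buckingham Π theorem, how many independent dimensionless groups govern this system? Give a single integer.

2

Exponent matrix [L,T] × [t,c,ω,ℓ]:
  L: [ 0  1  0  1]
  T: [ 1 -1 -1  0]
Echelon form has 2 nonzero rows (pivots: t,c)
n=4, r=2 ⇒ 2 dimensionless groups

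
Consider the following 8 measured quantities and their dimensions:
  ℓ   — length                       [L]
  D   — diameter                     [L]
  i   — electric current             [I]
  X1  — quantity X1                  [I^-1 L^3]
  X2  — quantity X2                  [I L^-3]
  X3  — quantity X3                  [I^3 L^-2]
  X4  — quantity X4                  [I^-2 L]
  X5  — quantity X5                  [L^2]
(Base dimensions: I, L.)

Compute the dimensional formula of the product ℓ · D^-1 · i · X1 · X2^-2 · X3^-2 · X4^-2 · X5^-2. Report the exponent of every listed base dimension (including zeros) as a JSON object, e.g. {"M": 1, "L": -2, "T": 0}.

{"I": -4, "L": 7}

Write exponents as rows I,L / cols ℓ,D,i,X1,X2,X3,X4,X5:
  I: [ 0  0  1 -1  1  3 -2  0]
  L: [ 1  1  0  3 -3 -2  1  2]
  [I]: (1)·0+(-1)·0+(1)·1+(1)·-1+(-2)·1+(-2)·3+(-2)·-2+(-2)·0 = -4
  [L]: (1)·1+(-1)·1+(1)·0+(1)·3+(-2)·-3+(-2)·-2+(-2)·1+(-2)·2 = 7
⇒ I^-4 L^7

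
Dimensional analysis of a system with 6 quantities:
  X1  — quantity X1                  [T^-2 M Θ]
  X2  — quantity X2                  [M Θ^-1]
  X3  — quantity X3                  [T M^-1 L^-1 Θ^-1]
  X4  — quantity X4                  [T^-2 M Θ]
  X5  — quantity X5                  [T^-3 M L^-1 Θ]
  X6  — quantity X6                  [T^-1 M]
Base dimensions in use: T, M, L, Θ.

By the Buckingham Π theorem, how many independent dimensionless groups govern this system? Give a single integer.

3

Write exponents as rows T,M,L,Θ / cols X1,X2,X3,X4,X5,X6:
  T: [-2  0  1 -2 -3 -1]
  M: [ 1  1 -1  1  1  1]
  L: [ 0  0 -1  0 -1  0]
  Θ: [ 1 -1 -1  1  1  0]
RREF → pivots at {X1,X2,X3} ⇒ r = 3
Π count = n − r = 6 − 3 = 3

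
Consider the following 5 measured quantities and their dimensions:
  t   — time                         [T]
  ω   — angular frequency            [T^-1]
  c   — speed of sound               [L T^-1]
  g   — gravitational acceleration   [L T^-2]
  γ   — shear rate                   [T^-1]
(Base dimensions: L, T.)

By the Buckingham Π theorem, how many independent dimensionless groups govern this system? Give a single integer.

Exponent matrix [L,T] × [t,ω,c,g,γ]:
  L: [ 0  0  1  1  0]
  T: [ 1 -1 -1 -2 -1]
RREF → pivots at {t,c} ⇒ r = 2
n=5, r=2 ⇒ 3 dimensionless groups

3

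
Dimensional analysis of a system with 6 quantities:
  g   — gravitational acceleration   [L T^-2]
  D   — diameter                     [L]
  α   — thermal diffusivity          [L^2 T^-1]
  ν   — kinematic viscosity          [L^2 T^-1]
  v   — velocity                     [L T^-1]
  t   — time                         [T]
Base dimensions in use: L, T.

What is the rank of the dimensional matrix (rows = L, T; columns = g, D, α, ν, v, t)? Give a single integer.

2

Write exponents as rows L,T / cols g,D,α,ν,v,t:
  L: [ 1  1  2  2  1  0]
  T: [-2  0 -1 -1 -1  1]
Row reduction gives pivot columns g,D; rank = 2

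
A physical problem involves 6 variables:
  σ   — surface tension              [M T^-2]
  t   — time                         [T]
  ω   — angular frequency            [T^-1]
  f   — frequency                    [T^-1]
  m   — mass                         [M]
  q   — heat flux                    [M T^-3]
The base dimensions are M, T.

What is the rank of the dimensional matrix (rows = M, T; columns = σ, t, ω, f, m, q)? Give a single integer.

2

Write exponents as rows M,T / cols σ,t,ω,f,m,q:
  M: [ 1  0  0  0  1  1]
  T: [-2  1 -1 -1  0 -3]
RREF → pivots at {σ,t} ⇒ r = 2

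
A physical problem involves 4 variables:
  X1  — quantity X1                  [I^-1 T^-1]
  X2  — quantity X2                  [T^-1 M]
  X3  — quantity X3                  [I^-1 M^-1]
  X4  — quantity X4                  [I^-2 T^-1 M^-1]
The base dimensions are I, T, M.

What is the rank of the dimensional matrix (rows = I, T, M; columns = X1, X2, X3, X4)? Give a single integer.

Dimensional matrix (I×T×M by X1×X2×X3×X4):
  I: [-1  0 -1 -2]
  T: [-1 -1  0 -1]
  M: [ 0  1 -1 -1]
Row reduction gives pivot columns X1,X2; rank = 2

2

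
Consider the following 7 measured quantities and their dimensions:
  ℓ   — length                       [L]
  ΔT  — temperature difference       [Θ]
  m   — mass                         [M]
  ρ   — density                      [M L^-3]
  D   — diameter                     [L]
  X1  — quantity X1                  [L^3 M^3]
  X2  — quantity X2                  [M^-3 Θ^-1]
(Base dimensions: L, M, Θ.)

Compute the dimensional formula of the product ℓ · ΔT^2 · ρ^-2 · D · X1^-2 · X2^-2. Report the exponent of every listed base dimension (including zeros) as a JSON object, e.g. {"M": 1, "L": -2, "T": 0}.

Exponent matrix [L,M,Θ] × [ℓ,ΔT,m,ρ,D,X1,X2]:
  L: [ 1  0  0 -3  1  3  0]
  M: [ 0  0  1  1  0  3 -3]
  Θ: [ 0  1  0  0  0  0 -1]
  [L]: (1)·1+(2)·0+(-2)·-3+(1)·1+(-2)·3+(-2)·0 = 2
  [M]: (1)·0+(2)·0+(-2)·1+(1)·0+(-2)·3+(-2)·-3 = -2
  [Θ]: (1)·0+(2)·1+(-2)·0+(1)·0+(-2)·0+(-2)·-1 = 4
⇒ L^2 M^-2 Θ^4

{"L": 2, "M": -2, "Θ": 4}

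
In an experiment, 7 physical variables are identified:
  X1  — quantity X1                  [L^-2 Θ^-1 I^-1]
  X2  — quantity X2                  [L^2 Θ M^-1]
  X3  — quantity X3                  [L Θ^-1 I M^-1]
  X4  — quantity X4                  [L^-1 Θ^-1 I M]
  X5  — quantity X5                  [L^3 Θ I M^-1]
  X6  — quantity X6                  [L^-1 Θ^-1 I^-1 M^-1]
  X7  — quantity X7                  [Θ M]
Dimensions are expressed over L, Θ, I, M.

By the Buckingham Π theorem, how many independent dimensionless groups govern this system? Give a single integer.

4

Exponent matrix [L,Θ,I,M] × [X1,X2,X3,X4,X5,X6,X7]:
  L: [-2  2  1 -1  3 -1  0]
  Θ: [-1  1 -1 -1  1 -1  1]
  I: [-1  0  1  1  1 -1  0]
  M: [ 0 -1 -1  1 -1 -1  1]
RREF → pivots at {X1,X2,X3} ⇒ r = 3
Π count = n − r = 7 − 3 = 4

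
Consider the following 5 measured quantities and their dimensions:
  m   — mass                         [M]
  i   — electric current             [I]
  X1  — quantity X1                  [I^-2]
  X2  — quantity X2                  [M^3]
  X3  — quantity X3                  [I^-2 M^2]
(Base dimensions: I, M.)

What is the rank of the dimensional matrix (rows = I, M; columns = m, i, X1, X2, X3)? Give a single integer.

Exponent matrix [I,M] × [m,i,X1,X2,X3]:
  I: [ 0  1 -2  0 -2]
  M: [ 1  0  0  3  2]
RREF → pivots at {m,i} ⇒ r = 2

2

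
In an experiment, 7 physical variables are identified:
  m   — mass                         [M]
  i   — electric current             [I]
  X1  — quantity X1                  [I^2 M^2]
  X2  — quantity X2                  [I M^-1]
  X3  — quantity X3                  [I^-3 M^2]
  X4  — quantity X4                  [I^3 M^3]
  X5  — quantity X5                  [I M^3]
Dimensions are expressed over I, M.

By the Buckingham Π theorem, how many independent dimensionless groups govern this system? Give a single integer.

Exponent matrix [I,M] × [m,i,X1,X2,X3,X4,X5]:
  I: [ 0  1  2  1 -3  3  1]
  M: [ 1  0  2 -1  2  3  3]
RREF → pivots at {m,i} ⇒ r = 2
Π count = n − r = 7 − 2 = 5

5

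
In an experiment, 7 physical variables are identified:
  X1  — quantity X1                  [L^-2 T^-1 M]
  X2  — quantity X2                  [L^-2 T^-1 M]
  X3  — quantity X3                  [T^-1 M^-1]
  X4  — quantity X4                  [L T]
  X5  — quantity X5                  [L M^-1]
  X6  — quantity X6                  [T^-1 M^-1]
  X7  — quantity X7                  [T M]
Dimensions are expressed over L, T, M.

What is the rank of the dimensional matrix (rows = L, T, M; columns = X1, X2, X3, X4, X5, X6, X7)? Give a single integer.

2

Exponent matrix [L,T,M] × [X1,X2,X3,X4,X5,X6,X7]:
  L: [-2 -2  0  1  1  0  0]
  T: [-1 -1 -1  1  0 -1  1]
  M: [ 1  1 -1  0 -1 -1  1]
Row reduction gives pivot columns X1,X3; rank = 2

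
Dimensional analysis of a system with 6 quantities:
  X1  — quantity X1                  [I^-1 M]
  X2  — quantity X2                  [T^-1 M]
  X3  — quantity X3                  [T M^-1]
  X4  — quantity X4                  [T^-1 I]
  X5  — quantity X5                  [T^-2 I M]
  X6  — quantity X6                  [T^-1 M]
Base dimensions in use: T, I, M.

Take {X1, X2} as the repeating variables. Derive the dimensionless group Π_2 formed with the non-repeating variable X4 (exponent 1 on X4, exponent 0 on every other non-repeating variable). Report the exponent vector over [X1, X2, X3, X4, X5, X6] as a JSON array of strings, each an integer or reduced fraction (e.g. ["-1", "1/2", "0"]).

["1", "-1", "0", "1", "0", "0"]

Exponent matrix [T,I,M] × [X1,X2,X3,X4,X5,X6]:
  T: [ 0 -1  1 -1 -2 -1]
  I: [-1  0  0  1  1  0]
  M: [ 1  1 -1  0  1  1]
RREF → pivots at {X1,X2} ⇒ r = 2
Repeat: X1,X2; free: X3,X4,X5,X6
RREF:
  r0: [   1    0    0   -1   -1    0]
  r1: [   0    1   -1    1    2    1]
  r2: [   0    0    0    0    0    0]
Fix exponent of X4 at 1, X3 at 0, X5 at 0, X6 at 0; solve each RREF row for its pivot's exponent:
  r0: exp(X1) + (-1)·1 = 0 ⇒ exp(X1) = 1
  r1: exp(X2) + (1)·1 = 0 ⇒ exp(X2) = -1
Π_2 = X1 · X2^-1 · X4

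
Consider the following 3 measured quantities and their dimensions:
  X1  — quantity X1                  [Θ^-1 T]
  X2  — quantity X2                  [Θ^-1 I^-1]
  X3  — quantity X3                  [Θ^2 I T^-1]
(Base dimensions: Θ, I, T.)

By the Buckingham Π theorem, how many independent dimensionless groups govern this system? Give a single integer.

1

Write exponents as rows Θ,I,T / cols X1,X2,X3:
  Θ: [-1 -1  2]
  I: [ 0 -1  1]
  T: [ 1  0 -1]
RREF → pivots at {X1,X2} ⇒ r = 2
Π count = n − r = 3 − 2 = 1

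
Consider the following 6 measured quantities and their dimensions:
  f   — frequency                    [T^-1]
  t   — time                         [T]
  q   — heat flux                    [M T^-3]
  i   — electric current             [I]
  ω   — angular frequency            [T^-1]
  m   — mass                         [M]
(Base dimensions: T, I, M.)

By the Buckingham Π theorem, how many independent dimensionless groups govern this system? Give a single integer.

Exponent matrix [T,I,M] × [f,t,q,i,ω,m]:
  T: [-1  1 -3  0 -1  0]
  I: [ 0  0  0  1  0  0]
  M: [ 0  0  1  0  0  1]
Echelon form has 3 nonzero rows (pivots: f,q,i)
n=6, r=3 ⇒ 3 dimensionless groups

3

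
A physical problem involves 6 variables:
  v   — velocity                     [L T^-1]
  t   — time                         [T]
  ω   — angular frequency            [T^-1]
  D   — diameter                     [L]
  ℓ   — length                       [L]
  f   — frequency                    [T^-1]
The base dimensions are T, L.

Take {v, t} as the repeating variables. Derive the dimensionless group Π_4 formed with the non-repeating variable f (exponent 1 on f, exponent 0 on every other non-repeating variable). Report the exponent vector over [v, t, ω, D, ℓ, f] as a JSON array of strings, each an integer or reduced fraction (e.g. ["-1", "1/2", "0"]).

["0", "1", "0", "0", "0", "1"]

Exponent matrix [T,L] × [v,t,ω,D,ℓ,f]:
  T: [-1  1 -1  0  0 -1]
  L: [ 1  0  0  1  1  0]
Row reduction gives pivot columns v,t; rank = 2
Repeat: v,t; free: ω,D,ℓ,f
RREF:
  r0: [   1    0    0    1    1    0]
  r1: [   0    1   -1    1    1   -1]
Fix exponent of f at 1, ω at 0, D at 0, ℓ at 0; solve each RREF row for its pivot's exponent:
  r0: exp(v) + (0)·1 = 0 ⇒ exp(v) = 0
  r1: exp(t) + (-1)·1 = 0 ⇒ exp(t) = 1
Π_4 = t · f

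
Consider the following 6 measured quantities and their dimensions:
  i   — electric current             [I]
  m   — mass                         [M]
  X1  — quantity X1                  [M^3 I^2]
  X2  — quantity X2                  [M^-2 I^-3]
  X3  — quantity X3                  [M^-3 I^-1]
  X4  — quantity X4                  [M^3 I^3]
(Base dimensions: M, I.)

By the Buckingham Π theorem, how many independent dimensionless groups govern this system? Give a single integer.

Dimensional matrix (M×I by i×m×X1×X2×X3×X4):
  M: [ 0  1  3 -2 -3  3]
  I: [ 1  0  2 -3 -1  3]
Row reduction gives pivot columns i,m; rank = 2
6 vars − rank 2 = 4 Π groups

4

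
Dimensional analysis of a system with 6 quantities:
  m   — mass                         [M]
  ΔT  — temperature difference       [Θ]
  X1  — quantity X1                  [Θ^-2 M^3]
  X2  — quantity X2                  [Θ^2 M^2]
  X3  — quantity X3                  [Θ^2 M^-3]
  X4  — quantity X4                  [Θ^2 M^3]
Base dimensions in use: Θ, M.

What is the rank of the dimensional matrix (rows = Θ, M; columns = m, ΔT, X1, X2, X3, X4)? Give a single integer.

Write exponents as rows Θ,M / cols m,ΔT,X1,X2,X3,X4:
  Θ: [ 0  1 -2  2  2  2]
  M: [ 1  0  3  2 -3  3]
Row reduction gives pivot columns m,ΔT; rank = 2

2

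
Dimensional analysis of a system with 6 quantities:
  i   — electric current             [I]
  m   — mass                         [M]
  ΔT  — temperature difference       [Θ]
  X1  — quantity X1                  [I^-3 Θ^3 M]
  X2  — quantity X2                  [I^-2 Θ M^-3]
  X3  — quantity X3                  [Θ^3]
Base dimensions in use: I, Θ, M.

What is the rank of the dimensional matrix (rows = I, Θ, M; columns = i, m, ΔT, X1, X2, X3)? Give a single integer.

Write exponents as rows I,Θ,M / cols i,m,ΔT,X1,X2,X3:
  I: [ 1  0  0 -3 -2  0]
  Θ: [ 0  0  1  3  1  3]
  M: [ 0  1  0  1 -3  0]
RREF → pivots at {i,m,ΔT} ⇒ r = 3

3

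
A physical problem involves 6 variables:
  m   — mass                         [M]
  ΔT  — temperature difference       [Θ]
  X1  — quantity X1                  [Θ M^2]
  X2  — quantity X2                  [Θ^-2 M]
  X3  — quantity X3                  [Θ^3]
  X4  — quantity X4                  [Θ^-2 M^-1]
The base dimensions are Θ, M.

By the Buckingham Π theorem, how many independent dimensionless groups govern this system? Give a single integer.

Write exponents as rows Θ,M / cols m,ΔT,X1,X2,X3,X4:
  Θ: [ 0  1  1 -2  3 -2]
  M: [ 1  0  2  1  0 -1]
Echelon form has 2 nonzero rows (pivots: m,ΔT)
Π count = n − r = 6 − 2 = 4

4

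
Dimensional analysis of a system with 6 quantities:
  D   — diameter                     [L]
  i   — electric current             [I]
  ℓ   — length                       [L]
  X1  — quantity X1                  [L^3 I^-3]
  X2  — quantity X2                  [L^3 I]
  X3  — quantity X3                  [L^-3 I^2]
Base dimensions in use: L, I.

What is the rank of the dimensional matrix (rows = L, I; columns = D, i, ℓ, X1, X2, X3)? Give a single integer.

Write exponents as rows L,I / cols D,i,ℓ,X1,X2,X3:
  L: [ 1  0  1  3  3 -3]
  I: [ 0  1  0 -3  1  2]
Echelon form has 2 nonzero rows (pivots: D,i)

2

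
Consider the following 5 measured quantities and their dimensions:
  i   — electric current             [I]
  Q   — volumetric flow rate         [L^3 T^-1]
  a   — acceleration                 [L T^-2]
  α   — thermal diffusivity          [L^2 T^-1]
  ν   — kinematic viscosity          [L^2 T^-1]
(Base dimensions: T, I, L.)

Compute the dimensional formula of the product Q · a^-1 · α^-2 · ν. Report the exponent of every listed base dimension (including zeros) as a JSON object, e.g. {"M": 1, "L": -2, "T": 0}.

{"T": 2, "I": 0, "L": 0}

Write exponents as rows T,I,L / cols i,Q,a,α,ν:
  T: [ 0 -1 -2 -1 -1]
  I: [ 1  0  0  0  0]
  L: [ 0  3  1  2  2]
  [T]: (1)·-1+(-1)·-2+(-2)·-1+(1)·-1 = 2
  [I]: (1)·0+(-1)·0+(-2)·0+(1)·0 = 0
  [L]: (1)·3+(-1)·1+(-2)·2+(1)·2 = 0
⇒ T^2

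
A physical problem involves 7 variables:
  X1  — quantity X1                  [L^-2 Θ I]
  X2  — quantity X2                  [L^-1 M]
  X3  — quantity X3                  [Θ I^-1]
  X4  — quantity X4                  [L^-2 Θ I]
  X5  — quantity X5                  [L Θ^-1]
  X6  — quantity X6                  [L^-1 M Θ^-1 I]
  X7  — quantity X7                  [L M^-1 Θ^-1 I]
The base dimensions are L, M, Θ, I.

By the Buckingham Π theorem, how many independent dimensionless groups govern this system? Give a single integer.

Exponent matrix [L,M,Θ,I] × [X1,X2,X3,X4,X5,X6,X7]:
  L: [-2 -1  0 -2  1 -1  1]
  M: [ 0  1  0  0  0  1 -1]
  Θ: [ 1  0  1  1 -1 -1 -1]
  I: [ 1  0 -1  1  0  1  1]
Row reduction gives pivot columns X1,X2,X3; rank = 3
Π count = n − r = 7 − 3 = 4

4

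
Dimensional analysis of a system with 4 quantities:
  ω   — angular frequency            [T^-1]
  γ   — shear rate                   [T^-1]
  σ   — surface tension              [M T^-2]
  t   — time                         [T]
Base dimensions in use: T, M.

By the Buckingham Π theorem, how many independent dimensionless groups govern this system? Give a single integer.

Write exponents as rows T,M / cols ω,γ,σ,t:
  T: [-1 -1 -2  1]
  M: [ 0  0  1  0]
Row reduction gives pivot columns ω,σ; rank = 2
4 vars − rank 2 = 2 Π groups

2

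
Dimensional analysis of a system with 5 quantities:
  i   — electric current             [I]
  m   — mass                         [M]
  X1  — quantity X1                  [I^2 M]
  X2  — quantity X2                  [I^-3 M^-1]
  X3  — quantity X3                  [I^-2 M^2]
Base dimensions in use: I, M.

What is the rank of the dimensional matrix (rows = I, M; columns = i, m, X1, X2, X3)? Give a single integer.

2

Dimensional matrix (I×M by i×m×X1×X2×X3):
  I: [ 1  0  2 -3 -2]
  M: [ 0  1  1 -1  2]
Echelon form has 2 nonzero rows (pivots: i,m)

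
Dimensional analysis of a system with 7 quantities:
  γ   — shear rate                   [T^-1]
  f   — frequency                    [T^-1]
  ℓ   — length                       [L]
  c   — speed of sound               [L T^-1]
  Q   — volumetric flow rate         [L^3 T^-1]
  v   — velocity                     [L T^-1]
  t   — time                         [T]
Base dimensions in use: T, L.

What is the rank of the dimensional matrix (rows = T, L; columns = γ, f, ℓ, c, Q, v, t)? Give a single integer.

2

Write exponents as rows T,L / cols γ,f,ℓ,c,Q,v,t:
  T: [-1 -1  0 -1 -1 -1  1]
  L: [ 0  0  1  1  3  1  0]
RREF → pivots at {γ,ℓ} ⇒ r = 2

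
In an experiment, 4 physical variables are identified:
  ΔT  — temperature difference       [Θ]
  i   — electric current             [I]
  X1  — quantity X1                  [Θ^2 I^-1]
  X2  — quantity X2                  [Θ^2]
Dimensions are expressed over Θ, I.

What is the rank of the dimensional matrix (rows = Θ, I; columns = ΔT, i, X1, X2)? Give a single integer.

2

Dimensional matrix (Θ×I by ΔT×i×X1×X2):
  Θ: [ 1  0  2  2]
  I: [ 0  1 -1  0]
RREF → pivots at {ΔT,i} ⇒ r = 2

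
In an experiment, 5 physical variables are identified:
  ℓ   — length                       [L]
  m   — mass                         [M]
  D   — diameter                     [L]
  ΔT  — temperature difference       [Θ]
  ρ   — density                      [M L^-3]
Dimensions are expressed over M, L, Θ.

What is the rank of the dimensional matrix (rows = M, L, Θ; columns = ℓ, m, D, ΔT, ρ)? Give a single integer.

3

Write exponents as rows M,L,Θ / cols ℓ,m,D,ΔT,ρ:
  M: [ 0  1  0  0  1]
  L: [ 1  0  1  0 -3]
  Θ: [ 0  0  0  1  0]
Row reduction gives pivot columns ℓ,m,ΔT; rank = 3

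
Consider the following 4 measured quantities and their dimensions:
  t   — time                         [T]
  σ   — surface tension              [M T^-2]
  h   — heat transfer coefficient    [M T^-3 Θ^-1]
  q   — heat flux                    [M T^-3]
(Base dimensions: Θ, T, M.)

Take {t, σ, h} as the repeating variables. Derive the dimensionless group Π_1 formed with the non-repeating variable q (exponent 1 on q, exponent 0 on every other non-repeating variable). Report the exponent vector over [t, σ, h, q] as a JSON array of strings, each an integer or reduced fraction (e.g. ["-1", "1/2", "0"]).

["1", "-1", "0", "1"]

Write exponents as rows Θ,T,M / cols t,σ,h,q:
  Θ: [ 0  0 -1  0]
  T: [ 1 -2 -3 -3]
  M: [ 0  1  1  1]
Echelon form has 3 nonzero rows (pivots: t,σ,h)
Repeat: t,σ,h; free: q
RREF:
  r0: [   1    0    0   -1]
  r1: [   0    1    0    1]
  r2: [   0    0    1    0]
Fix exponent of q at 1; solve each RREF row for its pivot's exponent:
  r0: exp(t) + (-1)·1 = 0 ⇒ exp(t) = 1
  r1: exp(σ) + (1)·1 = 0 ⇒ exp(σ) = -1
  r2: exp(h) + (0)·1 = 0 ⇒ exp(h) = 0
Π_1 = t · σ^-1 · q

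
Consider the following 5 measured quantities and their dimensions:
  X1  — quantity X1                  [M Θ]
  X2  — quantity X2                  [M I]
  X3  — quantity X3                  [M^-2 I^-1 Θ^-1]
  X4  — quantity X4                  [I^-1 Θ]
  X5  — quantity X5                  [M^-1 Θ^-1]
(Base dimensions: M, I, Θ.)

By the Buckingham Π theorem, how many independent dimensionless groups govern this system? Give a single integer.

Exponent matrix [M,I,Θ] × [X1,X2,X3,X4,X5]:
  M: [ 1  1 -2  0 -1]
  I: [ 0  1 -1 -1  0]
  Θ: [ 1  0 -1  1 -1]
Row reduction gives pivot columns X1,X2; rank = 2
5 vars − rank 2 = 3 Π groups

3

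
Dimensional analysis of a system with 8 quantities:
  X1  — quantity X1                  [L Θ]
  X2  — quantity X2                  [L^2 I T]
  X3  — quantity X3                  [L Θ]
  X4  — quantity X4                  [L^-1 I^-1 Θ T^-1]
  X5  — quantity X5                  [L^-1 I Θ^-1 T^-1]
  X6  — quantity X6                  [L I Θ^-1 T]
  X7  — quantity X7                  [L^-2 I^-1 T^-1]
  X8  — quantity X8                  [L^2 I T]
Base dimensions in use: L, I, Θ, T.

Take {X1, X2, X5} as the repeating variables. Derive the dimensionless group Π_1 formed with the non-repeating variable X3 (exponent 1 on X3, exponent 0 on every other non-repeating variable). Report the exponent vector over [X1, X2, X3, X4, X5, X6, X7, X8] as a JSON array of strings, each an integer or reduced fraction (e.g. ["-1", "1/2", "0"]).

Write exponents as rows L,I,Θ,T / cols X1,X2,X3,X4,X5,X6,X7,X8:
  L: [ 1  2  1 -1 -1  1 -2  2]
  I: [ 0  1  0 -1  1  1 -1  1]
  Θ: [ 1  0  1  1 -1 -1  0  0]
  T: [ 0  1  0 -1 -1  1 -1  1]
Echelon form has 3 nonzero rows (pivots: X1,X2,X5)
Pivot set = {X1,X2,X5}, free = {X3,X4,X6,X7,X8}
RREF:
  r0: [   1    0    1    1    0   -1    0    0]
  r1: [   0    1    0   -1    0    1   -1    1]
  r2: [   0    0    0    0    1    0    0    0]
  r3: [   0    0    0    0    0    0    0    0]
Fix exponent of X3 at 1, X4 at 0, X6 at 0, X7 at 0, X8 at 0; solve each RREF row for its pivot's exponent:
  r0: exp(X1) + (1)·1 = 0 ⇒ exp(X1) = -1
  r1: exp(X2) + (0)·1 = 0 ⇒ exp(X2) = 0
  r2: exp(X5) + (0)·1 = 0 ⇒ exp(X5) = 0
Π_1 = X1^-1 · X3

["-1", "0", "1", "0", "0", "0", "0", "0"]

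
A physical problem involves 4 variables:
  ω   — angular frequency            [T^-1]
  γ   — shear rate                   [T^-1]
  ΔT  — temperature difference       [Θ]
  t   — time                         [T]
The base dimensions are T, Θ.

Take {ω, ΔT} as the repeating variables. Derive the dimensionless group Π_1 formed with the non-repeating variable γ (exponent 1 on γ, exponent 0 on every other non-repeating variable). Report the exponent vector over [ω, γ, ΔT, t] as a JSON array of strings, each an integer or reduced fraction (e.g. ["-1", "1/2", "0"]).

["-1", "1", "0", "0"]

Write exponents as rows T,Θ / cols ω,γ,ΔT,t:
  T: [-1 -1  0  1]
  Θ: [ 0  0  1  0]
RREF → pivots at {ω,ΔT} ⇒ r = 2
Repeat: ω,ΔT; free: γ,t
RREF:
  r0: [   1    1    0   -1]
  r1: [   0    0    1    0]
Fix exponent of γ at 1, t at 0; solve each RREF row for its pivot's exponent:
  r0: exp(ω) + (1)·1 = 0 ⇒ exp(ω) = -1
  r1: exp(ΔT) + (0)·1 = 0 ⇒ exp(ΔT) = 0
Π_1 = ω^-1 · γ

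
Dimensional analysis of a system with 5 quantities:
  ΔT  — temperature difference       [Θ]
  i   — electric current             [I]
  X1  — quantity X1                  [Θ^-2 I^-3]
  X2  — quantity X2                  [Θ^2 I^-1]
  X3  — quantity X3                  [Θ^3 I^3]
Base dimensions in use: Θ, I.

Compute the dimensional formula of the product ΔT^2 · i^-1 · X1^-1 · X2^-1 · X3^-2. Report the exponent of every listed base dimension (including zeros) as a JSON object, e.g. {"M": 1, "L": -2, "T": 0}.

{"Θ": -4, "I": -3}

Exponent matrix [Θ,I] × [ΔT,i,X1,X2,X3]:
  Θ: [ 1  0 -2  2  3]
  I: [ 0  1 -3 -1  3]
  [Θ]: (2)·1+(-1)·0+(-1)·-2+(-1)·2+(-2)·3 = -4
  [I]: (2)·0+(-1)·1+(-1)·-3+(-1)·-1+(-2)·3 = -3
⇒ Θ^-4 I^-3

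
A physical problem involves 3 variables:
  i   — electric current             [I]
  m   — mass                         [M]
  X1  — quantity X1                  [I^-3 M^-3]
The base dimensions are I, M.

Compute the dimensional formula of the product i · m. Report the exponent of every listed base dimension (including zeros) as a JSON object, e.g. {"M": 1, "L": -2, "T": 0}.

Write exponents as rows I,M / cols i,m,X1:
  I: [ 1  0 -3]
  M: [ 0  1 -3]
  [I]: (1)·1+(1)·0 = 1
  [M]: (1)·0+(1)·1 = 1
⇒ I M

{"I": 1, "M": 1}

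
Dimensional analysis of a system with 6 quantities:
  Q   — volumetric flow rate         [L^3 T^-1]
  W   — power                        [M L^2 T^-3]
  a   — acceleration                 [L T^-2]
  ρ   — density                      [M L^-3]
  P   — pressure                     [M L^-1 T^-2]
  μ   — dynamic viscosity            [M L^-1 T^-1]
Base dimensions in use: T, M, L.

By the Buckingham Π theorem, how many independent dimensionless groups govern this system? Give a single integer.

3

Dimensional matrix (T×M×L by Q×W×a×ρ×P×μ):
  T: [-1 -3 -2  0 -2 -1]
  M: [ 0  1  0  1  1  1]
  L: [ 3  2  1 -3 -1 -1]
Echelon form has 3 nonzero rows (pivots: Q,W,a)
n=6, r=3 ⇒ 3 dimensionless groups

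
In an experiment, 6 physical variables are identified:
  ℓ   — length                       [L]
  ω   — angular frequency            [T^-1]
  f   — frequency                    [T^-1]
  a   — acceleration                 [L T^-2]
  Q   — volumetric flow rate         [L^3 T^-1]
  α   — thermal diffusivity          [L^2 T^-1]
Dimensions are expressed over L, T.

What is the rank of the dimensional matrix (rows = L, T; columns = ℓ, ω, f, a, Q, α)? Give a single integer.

2

Dimensional matrix (L×T by ℓ×ω×f×a×Q×α):
  L: [ 1  0  0  1  3  2]
  T: [ 0 -1 -1 -2 -1 -1]
Row reduction gives pivot columns ℓ,ω; rank = 2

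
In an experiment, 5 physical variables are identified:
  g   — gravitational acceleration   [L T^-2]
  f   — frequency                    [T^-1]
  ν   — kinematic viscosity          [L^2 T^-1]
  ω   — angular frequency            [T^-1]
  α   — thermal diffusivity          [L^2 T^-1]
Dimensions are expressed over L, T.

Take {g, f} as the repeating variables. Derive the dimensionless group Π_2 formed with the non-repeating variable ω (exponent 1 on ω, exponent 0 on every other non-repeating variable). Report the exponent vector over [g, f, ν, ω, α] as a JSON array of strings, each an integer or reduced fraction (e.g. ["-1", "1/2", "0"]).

Exponent matrix [L,T] × [g,f,ν,ω,α]:
  L: [ 1  0  2  0  2]
  T: [-2 -1 -1 -1 -1]
Echelon form has 2 nonzero rows (pivots: g,f)
Repeat: g,f; free: ν,ω,α
RREF:
  r0: [   1    0    2    0    2]
  r1: [   0    1   -3    1   -3]
Fix exponent of ω at 1, ν at 0, α at 0; solve each RREF row for its pivot's exponent:
  r0: exp(g) + (0)·1 = 0 ⇒ exp(g) = 0
  r1: exp(f) + (1)·1 = 0 ⇒ exp(f) = -1
Π_2 = f^-1 · ω

["0", "-1", "0", "1", "0"]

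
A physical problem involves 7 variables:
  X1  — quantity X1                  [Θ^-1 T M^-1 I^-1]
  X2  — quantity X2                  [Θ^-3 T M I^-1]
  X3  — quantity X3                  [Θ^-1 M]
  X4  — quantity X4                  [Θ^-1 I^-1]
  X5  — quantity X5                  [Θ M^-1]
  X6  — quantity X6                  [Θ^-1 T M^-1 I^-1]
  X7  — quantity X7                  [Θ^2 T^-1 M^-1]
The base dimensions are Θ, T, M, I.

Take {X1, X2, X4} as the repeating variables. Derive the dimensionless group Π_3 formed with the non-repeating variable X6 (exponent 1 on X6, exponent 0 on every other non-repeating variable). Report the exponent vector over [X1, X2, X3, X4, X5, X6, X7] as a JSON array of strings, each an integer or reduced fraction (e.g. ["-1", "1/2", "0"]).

["-1", "0", "0", "0", "0", "1", "0"]

Dimensional matrix (Θ×T×M×I by X1×X2×X3×X4×X5×X6×X7):
  Θ: [-1 -3 -1 -1  1 -1  2]
  T: [ 1  1  0  0  0  1 -1]
  M: [-1  1  1  0 -1 -1 -1]
  I: [-1 -1  0 -1  0 -1  0]
Echelon form has 3 nonzero rows (pivots: X1,X2,X4)
Pivot set = {X1,X2,X4}, free = {X3,X5,X6,X7}
RREF:
  r0: [   1    0 -1/2    0  1/2    1    0]
  r1: [   0    1  1/2    0 -1/2    0   -1]
  r2: [   0    0    0    1    0    0    1]
  r3: [   0    0    0    0    0    0    0]
Fix exponent of X6 at 1, X3 at 0, X5 at 0, X7 at 0; solve each RREF row for its pivot's exponent:
  r0: exp(X1) + (1)·1 = 0 ⇒ exp(X1) = -1
  r1: exp(X2) + (0)·1 = 0 ⇒ exp(X2) = 0
  r2: exp(X4) + (0)·1 = 0 ⇒ exp(X4) = 0
Π_3 = X1^-1 · X6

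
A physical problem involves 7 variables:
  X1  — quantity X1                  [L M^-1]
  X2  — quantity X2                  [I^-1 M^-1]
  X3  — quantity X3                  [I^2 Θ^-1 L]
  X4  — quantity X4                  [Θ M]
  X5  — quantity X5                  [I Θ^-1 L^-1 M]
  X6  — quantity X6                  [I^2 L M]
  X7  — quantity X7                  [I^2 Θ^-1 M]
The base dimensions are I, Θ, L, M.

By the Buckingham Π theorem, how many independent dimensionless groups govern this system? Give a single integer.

Dimensional matrix (I×Θ×L×M by X1×X2×X3×X4×X5×X6×X7):
  I: [ 0 -1  2  0  1  2  2]
  Θ: [ 0  0 -1  1 -1  0 -1]
  L: [ 1  0  1  0 -1  1  0]
  M: [-1 -1  0  1  1  1  1]
RREF → pivots at {X1,X2,X3} ⇒ r = 3
7 vars − rank 3 = 4 Π groups

4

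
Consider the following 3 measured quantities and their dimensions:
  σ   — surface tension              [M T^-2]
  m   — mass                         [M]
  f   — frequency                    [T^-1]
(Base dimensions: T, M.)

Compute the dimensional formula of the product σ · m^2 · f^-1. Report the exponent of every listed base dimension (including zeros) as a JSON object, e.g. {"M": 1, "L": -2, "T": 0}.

{"T": -1, "M": 3}

Exponent matrix [T,M] × [σ,m,f]:
  T: [-2  0 -1]
  M: [ 1  1  0]
  [T]: (1)·-2+(2)·0+(-1)·-1 = -1
  [M]: (1)·1+(2)·1+(-1)·0 = 3
⇒ T^-1 M^3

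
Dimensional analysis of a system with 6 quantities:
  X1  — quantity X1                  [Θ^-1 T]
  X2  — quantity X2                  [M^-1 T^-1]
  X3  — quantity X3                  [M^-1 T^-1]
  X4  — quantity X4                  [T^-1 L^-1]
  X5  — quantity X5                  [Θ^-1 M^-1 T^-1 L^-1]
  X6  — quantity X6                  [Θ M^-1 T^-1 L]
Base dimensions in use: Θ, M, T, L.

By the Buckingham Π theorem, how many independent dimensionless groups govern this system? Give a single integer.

3

Write exponents as rows Θ,M,T,L / cols X1,X2,X3,X4,X5,X6:
  Θ: [-1  0  0  0 -1  1]
  M: [ 0 -1 -1  0 -1 -1]
  T: [ 1 -1 -1 -1 -1 -1]
  L: [ 0  0  0 -1 -1  1]
RREF → pivots at {X1,X2,X4} ⇒ r = 3
6 vars − rank 3 = 3 Π groups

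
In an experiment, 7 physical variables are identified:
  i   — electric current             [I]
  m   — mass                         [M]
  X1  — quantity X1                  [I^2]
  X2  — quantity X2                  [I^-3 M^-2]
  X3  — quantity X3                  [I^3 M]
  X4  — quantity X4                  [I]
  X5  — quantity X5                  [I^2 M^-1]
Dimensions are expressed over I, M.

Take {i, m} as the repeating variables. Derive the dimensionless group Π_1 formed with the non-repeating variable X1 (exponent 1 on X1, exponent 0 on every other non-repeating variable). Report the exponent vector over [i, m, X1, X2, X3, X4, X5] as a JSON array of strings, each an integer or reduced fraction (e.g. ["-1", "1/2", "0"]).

["-2", "0", "1", "0", "0", "0", "0"]

Dimensional matrix (I×M by i×m×X1×X2×X3×X4×X5):
  I: [ 1  0  2 -3  3  1  2]
  M: [ 0  1  0 -2  1  0 -1]
Echelon form has 2 nonzero rows (pivots: i,m)
Pivot set = {i,m}, free = {X1,X2,X3,X4,X5}
RREF:
  r0: [   1    0    2   -3    3    1    2]
  r1: [   0    1    0   -2    1    0   -1]
Fix exponent of X1 at 1, X2 at 0, X3 at 0, X4 at 0, X5 at 0; solve each RREF row for its pivot's exponent:
  r0: exp(i) + (2)·1 = 0 ⇒ exp(i) = -2
  r1: exp(m) + (0)·1 = 0 ⇒ exp(m) = 0
Π_1 = i^-2 · X1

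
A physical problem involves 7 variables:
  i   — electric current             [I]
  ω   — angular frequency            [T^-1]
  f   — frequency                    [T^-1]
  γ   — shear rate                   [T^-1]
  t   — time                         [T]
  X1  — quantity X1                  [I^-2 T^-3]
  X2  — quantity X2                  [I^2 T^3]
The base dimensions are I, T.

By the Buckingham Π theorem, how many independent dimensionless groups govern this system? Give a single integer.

Write exponents as rows I,T / cols i,ω,f,γ,t,X1,X2:
  I: [ 1  0  0  0  0 -2  2]
  T: [ 0 -1 -1 -1  1 -3  3]
RREF → pivots at {i,ω} ⇒ r = 2
n=7, r=2 ⇒ 5 dimensionless groups

5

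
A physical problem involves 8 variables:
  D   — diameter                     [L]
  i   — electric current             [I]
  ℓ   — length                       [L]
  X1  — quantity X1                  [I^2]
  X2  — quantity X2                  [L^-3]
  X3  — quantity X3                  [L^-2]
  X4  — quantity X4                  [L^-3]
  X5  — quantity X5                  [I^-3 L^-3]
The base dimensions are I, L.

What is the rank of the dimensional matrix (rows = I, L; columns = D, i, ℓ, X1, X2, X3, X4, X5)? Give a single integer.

2

Write exponents as rows I,L / cols D,i,ℓ,X1,X2,X3,X4,X5:
  I: [ 0  1  0  2  0  0  0 -3]
  L: [ 1  0  1  0 -3 -2 -3 -3]
Row reduction gives pivot columns D,i; rank = 2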